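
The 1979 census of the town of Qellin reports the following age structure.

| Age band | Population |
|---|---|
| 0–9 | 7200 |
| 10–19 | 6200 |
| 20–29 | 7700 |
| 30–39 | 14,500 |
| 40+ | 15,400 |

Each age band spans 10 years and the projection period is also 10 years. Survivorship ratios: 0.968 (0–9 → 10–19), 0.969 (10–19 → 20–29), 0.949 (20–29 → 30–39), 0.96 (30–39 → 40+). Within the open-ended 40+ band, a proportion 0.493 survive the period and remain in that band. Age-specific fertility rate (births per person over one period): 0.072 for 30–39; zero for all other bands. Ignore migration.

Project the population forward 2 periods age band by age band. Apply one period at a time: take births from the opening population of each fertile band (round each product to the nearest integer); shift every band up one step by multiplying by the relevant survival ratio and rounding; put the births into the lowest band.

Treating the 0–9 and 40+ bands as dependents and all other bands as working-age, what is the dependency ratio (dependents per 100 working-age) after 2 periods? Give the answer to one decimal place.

134.7

(Bands numbered youngest = 1 to oldest = 5.)
Period 1:
Births: 14500 × 0.072 = 1044
Band 2: 7200 × 0.968 = 6970
Band 3: 6200 × 0.969 = 6008
Band 4: 7700 × 0.949 = 7307
Band 5: 14500 × 0.96 + 15400 × 0.493 = 13920 + 7592 = 21512
End of period: [1044, 6970, 6008, 7307, 21512]
Period 2:
Births: 7307 × 0.072 = 526
Band 2: 1044 × 0.968 = 1011
Band 3: 6970 × 0.969 = 6754
Band 4: 6008 × 0.949 = 5702
Band 5: 7307 × 0.96 + 21512 × 0.493 = 7015 + 10605 = 17620
End of period: [526, 1011, 6754, 5702, 17620]
Dependents (band 0–9 + band 40+) = 526 + 17620 = 18146; working-age = 13467; ratio = 18146/13467 × 100 = 134.7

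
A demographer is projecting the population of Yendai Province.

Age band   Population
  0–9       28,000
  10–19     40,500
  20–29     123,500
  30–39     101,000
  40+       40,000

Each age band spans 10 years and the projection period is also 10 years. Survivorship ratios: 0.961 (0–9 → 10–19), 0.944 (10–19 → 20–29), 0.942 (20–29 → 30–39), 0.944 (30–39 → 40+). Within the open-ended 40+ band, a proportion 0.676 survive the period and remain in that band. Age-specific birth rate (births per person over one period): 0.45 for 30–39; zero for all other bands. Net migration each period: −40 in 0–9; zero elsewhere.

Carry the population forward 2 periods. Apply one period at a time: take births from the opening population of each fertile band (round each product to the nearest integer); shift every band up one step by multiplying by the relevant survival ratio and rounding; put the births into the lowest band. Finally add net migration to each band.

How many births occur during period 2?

Let group 1 be 0–9 through group 5 = 40+.
Period 1.
Births: 101000 × 0.45 = 45450
Group 2: 28000 × 0.961 = 26908
Group 3: 40500 × 0.944 = 38232
Group 4: 123500 × 0.942 = 116337
Group 5: 101000 × 0.944 + 40000 × 0.676 = 95344 + 27040 = 122384
Net migration: Group 1 − 40 → 45410
End of period: [45410, 26908, 38232, 116337, 122384]
Period 2.
Births: 116337 × 0.45 = 52352
Group 2: 45410 × 0.961 = 43639
Group 3: 26908 × 0.944 = 25401
Group 4: 38232 × 0.942 = 36015
Group 5: 116337 × 0.944 + 122384 × 0.676 = 109822 + 82732 = 192554
Net migration: Group 1 − 40 → 52312
End of period: [52312, 43639, 25401, 36015, 192554]

52352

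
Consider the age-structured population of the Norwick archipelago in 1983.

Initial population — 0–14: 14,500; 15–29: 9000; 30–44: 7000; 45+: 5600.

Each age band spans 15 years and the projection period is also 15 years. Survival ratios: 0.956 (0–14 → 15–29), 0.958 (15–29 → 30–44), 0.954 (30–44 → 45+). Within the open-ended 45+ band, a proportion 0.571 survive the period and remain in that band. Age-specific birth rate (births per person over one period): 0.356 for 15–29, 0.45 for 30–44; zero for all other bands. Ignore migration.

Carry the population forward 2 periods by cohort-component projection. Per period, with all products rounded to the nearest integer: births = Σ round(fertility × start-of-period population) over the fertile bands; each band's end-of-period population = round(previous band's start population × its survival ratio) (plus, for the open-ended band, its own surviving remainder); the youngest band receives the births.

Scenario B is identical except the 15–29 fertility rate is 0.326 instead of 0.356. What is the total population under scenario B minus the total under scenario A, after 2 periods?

-674

Let band 1 be 0–14 through band 4 = 45+.
After projecting period 1:
Births: 9000 * 0.356 = 3204  |  7000 * 0.45 = 3150 — total 6354
Band 2: 14500 * 0.956 = 13862
Band 3: 9000 * 0.958 = 8622
Band 4: 7000 * 0.954 + 5600 * 0.571 = 6678 + 3198 = 9876
Giving 6354 / 13862 / 8622 / 9876.
After projecting period 2:
Births: 13862 * 0.356 = 4935  |  8622 * 0.45 = 3880 — total 8815
Band 2: 6354 * 0.956 = 6074
Band 3: 13862 * 0.958 = 13280
Band 4: 8622 * 0.954 + 9876 * 0.571 = 8225 + 5639 = 13864
Giving 8815 / 6074 / 13280 / 13864.
Scenario A total after 2 periods: 42033
Scenario B projection —
After projecting period 1:
Births: 9000 * 0.326 = 2934  |  7000 * 0.45 = 3150 — total 6084
Band 2: 14500 * 0.956 = 13862
Band 3: 9000 * 0.958 = 8622
Band 4: 7000 * 0.954 + 5600 * 0.571 = 6678 + 3198 = 9876
Giving 6084 / 13862 / 8622 / 9876.
After projecting period 2:
Births: 13862 * 0.326 = 4519  |  8622 * 0.45 = 3880 — total 8399
Band 2: 6084 * 0.956 = 5816
Band 3: 13862 * 0.958 = 13280
Band 4: 8622 * 0.954 + 9876 * 0.571 = 8225 + 5639 = 13864
Giving 8399 / 5816 / 13280 / 13864.
Scenario B total after 2 periods: 41359
Difference B − A = 41359 − 42033 = -674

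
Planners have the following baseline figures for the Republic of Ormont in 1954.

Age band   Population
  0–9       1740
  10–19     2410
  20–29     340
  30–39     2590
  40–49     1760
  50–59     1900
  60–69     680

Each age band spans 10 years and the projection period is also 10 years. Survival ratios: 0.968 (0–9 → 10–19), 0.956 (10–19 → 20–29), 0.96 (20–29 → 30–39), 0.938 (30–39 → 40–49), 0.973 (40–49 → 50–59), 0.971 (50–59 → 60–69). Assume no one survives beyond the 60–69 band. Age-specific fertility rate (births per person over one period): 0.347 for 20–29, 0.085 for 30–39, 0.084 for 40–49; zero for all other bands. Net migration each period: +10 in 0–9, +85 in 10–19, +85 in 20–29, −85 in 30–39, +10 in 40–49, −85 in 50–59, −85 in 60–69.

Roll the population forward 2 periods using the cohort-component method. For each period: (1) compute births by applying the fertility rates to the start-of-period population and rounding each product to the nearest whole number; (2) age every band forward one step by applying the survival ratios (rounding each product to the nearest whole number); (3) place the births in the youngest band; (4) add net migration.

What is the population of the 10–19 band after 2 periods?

(Bands numbered youngest = 1 to oldest = 7.)
Period 1:
Births: 340 × 0.347 = 118 ; 2590 × 0.085 = 220 ; 1760 × 0.084 = 148 — total 486
Band 2: 1740 × 0.968 = 1684
Band 3: 2410 × 0.956 = 2304
Band 4: 340 × 0.96 = 326
Band 5: 2590 × 0.938 = 2429
Band 6: 1760 × 0.973 = 1712
Band 7: 1900 × 0.971 = 1845
Net migration: Band 1 + 10 → 496; Band 2 + 85 → 1769; Band 3 + 85 → 2389; Band 4 − 85 → 241; Band 5 + 10 → 2439; Band 6 − 85 → 1627; Band 7 − 85 → 1760
Population now: 0–9=496, 10–19=1769, 20–29=2389, 30–39=241, 40–49=2439, 50–59=1627, 60–69=1760
Period 2:
Births: 2389 × 0.347 = 829 ; 241 × 0.085 = 20 ; 2439 × 0.084 = 205 — total 1054
Band 2: 496 × 0.968 = 480
Band 3: 1769 × 0.956 = 1691
Band 4: 2389 × 0.96 = 2293
Band 5: 241 × 0.938 = 226
Band 6: 2439 × 0.973 = 2373
Band 7: 1627 × 0.971 = 1580
Net migration: Band 1 + 10 → 1064; Band 2 + 85 → 565; Band 3 + 85 → 1776; Band 4 − 85 → 2208; Band 5 + 10 → 236; Band 6 − 85 → 2288; Band 7 − 85 → 1495
Population now: 0–9=1064, 10–19=565, 20–29=1776, 30–39=2208, 40–49=236, 50–59=2288, 60–69=1495

565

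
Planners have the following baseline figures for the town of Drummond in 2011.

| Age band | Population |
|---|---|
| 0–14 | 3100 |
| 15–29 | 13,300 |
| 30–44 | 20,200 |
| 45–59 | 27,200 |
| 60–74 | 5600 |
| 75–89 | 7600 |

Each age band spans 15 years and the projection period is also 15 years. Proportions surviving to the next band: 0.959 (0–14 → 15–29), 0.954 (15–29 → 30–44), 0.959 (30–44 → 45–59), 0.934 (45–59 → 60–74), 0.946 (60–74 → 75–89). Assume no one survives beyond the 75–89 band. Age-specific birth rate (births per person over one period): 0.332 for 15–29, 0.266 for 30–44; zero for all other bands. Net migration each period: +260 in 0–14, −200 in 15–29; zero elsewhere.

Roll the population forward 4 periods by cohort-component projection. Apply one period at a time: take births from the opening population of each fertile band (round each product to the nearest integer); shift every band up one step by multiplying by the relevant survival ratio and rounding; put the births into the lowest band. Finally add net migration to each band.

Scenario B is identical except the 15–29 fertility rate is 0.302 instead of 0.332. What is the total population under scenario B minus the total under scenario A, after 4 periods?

-1055

Let group 1 be 0–14 through group 6 = 75–89.
[period 1]
Births: 13300 × 0.332 = 4416, 20200 × 0.266 = 5373 → total 9789
Group 2: 3100 × 0.959 = 2973
Group 3: 13300 × 0.954 = 12688
Group 4: 20200 × 0.959 = 19372
Group 5: 27200 × 0.934 = 25405
Group 6: 5600 × 0.946 = 5298
Net migration: Group 1 + 260 → 10049; Group 2 − 200 → 2773
Population now: 0–14=10049, 15–29=2773, 30–44=12688, 45–59=19372, 60–74=25405, 75–89=5298
[period 2]
Births: 2773 × 0.332 = 921, 12688 × 0.266 = 3375 → total 4296
Group 2: 10049 × 0.959 = 9637
Group 3: 2773 × 0.954 = 2645
Group 4: 12688 × 0.959 = 12168
Group 5: 19372 × 0.934 = 18093
Group 6: 25405 × 0.946 = 24033
Net migration: Group 1 + 260 → 4556; Group 2 − 200 → 9437
Population now: 0–14=4556, 15–29=9437, 30–44=2645, 45–59=12168, 60–74=18093, 75–89=24033
[period 3]
Births: 9437 × 0.332 = 3133, 2645 × 0.266 = 704 → total 3837
Group 2: 4556 × 0.959 = 4369
Group 3: 9437 × 0.954 = 9003
Group 4: 2645 × 0.959 = 2537
Group 5: 12168 × 0.934 = 11365
Group 6: 18093 × 0.946 = 17116
Net migration: Group 1 + 260 → 4097; Group 2 − 200 → 4169
Population now: 0–14=4097, 15–29=4169, 30–44=9003, 45–59=2537, 60–74=11365, 75–89=17116
[period 4]
Births: 4169 × 0.332 = 1384, 9003 × 0.266 = 2395 → total 3779
Group 2: 4097 × 0.959 = 3929
Group 3: 4169 × 0.954 = 3977
Group 4: 9003 × 0.959 = 8634
Group 5: 2537 × 0.934 = 2370
Group 6: 11365 × 0.946 = 10751
Net migration: Group 1 + 260 → 4039; Group 2 − 200 → 3729
Population now: 0–14=4039, 15–29=3729, 30–44=3977, 45–59=8634, 60–74=2370, 75–89=10751
Scenario A total after 4 periods: 33500
Scenario B projection —
[period 1]
Births: 13300 × 0.302 = 4017, 20200 × 0.266 = 5373 → total 9390
Group 2: 3100 × 0.959 = 2973
Group 3: 13300 × 0.954 = 12688
Group 4: 20200 × 0.959 = 19372
Group 5: 27200 × 0.934 = 25405
Group 6: 5600 × 0.946 = 5298
Net migration: Group 1 + 260 → 9650; Group 2 − 200 → 2773
Population now: 0–14=9650, 15–29=2773, 30–44=12688, 45–59=19372, 60–74=25405, 75–89=5298
[period 2]
Births: 2773 × 0.302 = 837, 12688 × 0.266 = 3375 → total 4212
Group 2: 9650 × 0.959 = 9254
Group 3: 2773 × 0.954 = 2645
Group 4: 12688 × 0.959 = 12168
Group 5: 19372 × 0.934 = 18093
Group 6: 25405 × 0.946 = 24033
Net migration: Group 1 + 260 → 4472; Group 2 − 200 → 9054
Population now: 0–14=4472, 15–29=9054, 30–44=2645, 45–59=12168, 60–74=18093, 75–89=24033
[period 3]
Births: 9054 × 0.302 = 2734, 2645 × 0.266 = 704 → total 3438
Group 2: 4472 × 0.959 = 4289
Group 3: 9054 × 0.954 = 8638
Group 4: 2645 × 0.959 = 2537
Group 5: 12168 × 0.934 = 11365
Group 6: 18093 × 0.946 = 17116
Net migration: Group 1 + 260 → 3698; Group 2 − 200 → 4089
Population now: 0–14=3698, 15–29=4089, 30–44=8638, 45–59=2537, 60–74=11365, 75–89=17116
[period 4]
Births: 4089 × 0.302 = 1235, 8638 × 0.266 = 2298 → total 3533
Group 2: 3698 × 0.959 = 3546
Group 3: 4089 × 0.954 = 3901
Group 4: 8638 × 0.959 = 8284
Group 5: 2537 × 0.934 = 2370
Group 6: 11365 × 0.946 = 10751
Net migration: Group 1 + 260 → 3793; Group 2 − 200 → 3346
Population now: 0–14=3793, 15–29=3346, 30–44=3901, 45–59=8284, 60–74=2370, 75–89=10751
Scenario B total after 4 periods: 32445
Difference B − A = 32445 − 33500 = -1055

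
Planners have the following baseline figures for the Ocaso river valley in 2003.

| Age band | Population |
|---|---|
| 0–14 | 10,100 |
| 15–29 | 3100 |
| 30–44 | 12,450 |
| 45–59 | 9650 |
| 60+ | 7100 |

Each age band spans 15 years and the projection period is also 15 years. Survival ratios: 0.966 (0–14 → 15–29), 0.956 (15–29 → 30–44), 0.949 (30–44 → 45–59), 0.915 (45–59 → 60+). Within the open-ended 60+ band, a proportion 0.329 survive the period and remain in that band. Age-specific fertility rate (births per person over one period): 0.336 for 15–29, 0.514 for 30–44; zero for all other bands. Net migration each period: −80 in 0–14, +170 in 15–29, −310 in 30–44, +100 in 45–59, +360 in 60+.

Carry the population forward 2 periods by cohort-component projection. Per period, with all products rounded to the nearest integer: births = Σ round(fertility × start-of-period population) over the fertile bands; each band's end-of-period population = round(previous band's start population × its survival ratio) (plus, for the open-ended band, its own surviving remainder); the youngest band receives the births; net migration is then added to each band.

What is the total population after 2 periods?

Period 1:
Births: 3100 × 0.336 = 1042  |  12450 × 0.514 = 6399 → 7441
15–29: 10100 × 0.966 = 9757
30–44: 3100 × 0.956 = 2964
45–59: 12450 × 0.949 = 11815
60+: 9650 × 0.915 + 7100 × 0.329 = 8830 + 2336 = 11166
Net migration: 0–14 − 80 → 7361; 15–29 + 170 → 9927; 30–44 − 310 → 2654; 45–59 + 100 → 11915; 60+ + 360 → 11526
End of period: [7361, 9927, 2654, 11915, 11526]
Period 2:
Births: 9927 × 0.336 = 3335  |  2654 × 0.514 = 1364 → 4699
15–29: 7361 × 0.966 = 7111
30–44: 9927 × 0.956 = 9490
45–59: 2654 × 0.949 = 2519
60+: 11915 × 0.915 + 11526 × 0.329 = 10902 + 3792 = 14694
Net migration: 0–14 − 80 → 4619; 15–29 + 170 → 7281; 30–44 − 310 → 9180; 45–59 + 100 → 2619; 60+ + 360 → 15054
End of period: [4619, 7281, 9180, 2619, 15054]
Total after period 2: 4619 + 7281 + 9180 + 2619 + 15054 = 38753

38753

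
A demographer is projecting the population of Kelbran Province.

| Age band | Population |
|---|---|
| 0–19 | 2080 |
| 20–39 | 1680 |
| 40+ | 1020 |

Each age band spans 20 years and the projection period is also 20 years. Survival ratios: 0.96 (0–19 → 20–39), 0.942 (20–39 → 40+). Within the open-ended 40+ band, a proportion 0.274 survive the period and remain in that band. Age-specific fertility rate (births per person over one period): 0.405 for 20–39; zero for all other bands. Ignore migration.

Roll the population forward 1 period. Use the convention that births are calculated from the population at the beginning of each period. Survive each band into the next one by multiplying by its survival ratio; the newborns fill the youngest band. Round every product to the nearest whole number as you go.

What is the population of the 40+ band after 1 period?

1862

Let band 1 be 0–19 through band 3 = 40+.
After projecting period 1:
Births: 1680 * 0.405 = 680
Band 2: 2080 * 0.96 = 1997
Band 3: 1680 * 0.942 + 1020 * 0.274 = 1583 + 279 = 1862
Population now: 0–19=680, 20–39=1997, 40+=1862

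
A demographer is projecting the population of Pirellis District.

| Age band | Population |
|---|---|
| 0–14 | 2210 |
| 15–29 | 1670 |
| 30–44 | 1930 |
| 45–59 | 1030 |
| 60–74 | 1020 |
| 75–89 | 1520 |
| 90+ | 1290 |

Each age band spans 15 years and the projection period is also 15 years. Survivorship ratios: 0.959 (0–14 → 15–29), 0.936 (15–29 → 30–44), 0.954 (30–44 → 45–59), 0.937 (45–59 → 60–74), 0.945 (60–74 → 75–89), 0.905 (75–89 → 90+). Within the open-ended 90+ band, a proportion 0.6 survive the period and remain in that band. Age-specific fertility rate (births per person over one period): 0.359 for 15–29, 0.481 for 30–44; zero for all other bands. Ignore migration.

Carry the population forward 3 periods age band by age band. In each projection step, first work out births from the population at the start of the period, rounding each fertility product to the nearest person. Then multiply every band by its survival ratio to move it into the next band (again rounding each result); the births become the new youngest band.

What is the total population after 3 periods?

11343

Period 1:
Births: 1670 × 0.359 = 600 ; 1930 × 0.481 = 928 ⇒ total 1528
15–29: 2210 × 0.959 = 2119
30–44: 1670 × 0.936 = 1563
45–59: 1930 × 0.954 = 1841
60–74: 1030 × 0.937 = 965
75–89: 1020 × 0.945 = 964
90+: 1520 × 0.905 + 1290 × 0.6 = 1376 + 774 = 2150
Giving 1528 / 2119 / 1563 / 1841 / 965 / 964 / 2150.
Period 2:
Births: 2119 × 0.359 = 761 ; 1563 × 0.481 = 752 ⇒ total 1513
15–29: 1528 × 0.959 = 1465
30–44: 2119 × 0.936 = 1983
45–59: 1563 × 0.954 = 1491
60–74: 1841 × 0.937 = 1725
75–89: 965 × 0.945 = 912
90+: 964 × 0.905 + 2150 × 0.6 = 872 + 1290 = 2162
Giving 1513 / 1465 / 1983 / 1491 / 1725 / 912 / 2162.
Period 3:
Births: 1465 × 0.359 = 526 ; 1983 × 0.481 = 954 ⇒ total 1480
15–29: 1513 × 0.959 = 1451
30–44: 1465 × 0.936 = 1371
45–59: 1983 × 0.954 = 1892
60–74: 1491 × 0.937 = 1397
75–89: 1725 × 0.945 = 1630
90+: 912 × 0.905 + 2162 × 0.6 = 825 + 1297 = 2122
Giving 1480 / 1451 / 1371 / 1892 / 1397 / 1630 / 2122.
Total after period 3: 1480 + 1451 + 1371 + 1892 + 1397 + 1630 + 2122 = 11343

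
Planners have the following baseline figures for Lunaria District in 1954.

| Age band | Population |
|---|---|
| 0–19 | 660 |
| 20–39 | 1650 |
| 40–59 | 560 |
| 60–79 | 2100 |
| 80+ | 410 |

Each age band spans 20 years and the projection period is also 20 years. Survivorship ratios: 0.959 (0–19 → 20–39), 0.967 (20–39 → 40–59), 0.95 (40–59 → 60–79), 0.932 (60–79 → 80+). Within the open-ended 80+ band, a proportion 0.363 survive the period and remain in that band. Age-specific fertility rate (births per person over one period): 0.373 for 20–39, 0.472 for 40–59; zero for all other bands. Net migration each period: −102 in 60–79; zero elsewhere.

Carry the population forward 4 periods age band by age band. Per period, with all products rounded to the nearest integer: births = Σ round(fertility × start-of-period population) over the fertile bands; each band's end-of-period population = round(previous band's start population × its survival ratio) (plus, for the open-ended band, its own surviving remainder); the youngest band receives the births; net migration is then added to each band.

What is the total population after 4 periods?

(Bands numbered youngest = 1 to oldest = 5.)
After projecting period 1:
Births: 1650 × 0.373 = 615  |  560 × 0.472 = 264 → 879
Band 2: 660 × 0.959 = 633
Band 3: 1650 × 0.967 = 1596
Band 4: 560 × 0.95 = 532
Band 5: 2100 × 0.932 + 410 × 0.363 = 1957 + 149 = 2106
Net migration: Band 4 − 102 → 430
End of period: [879, 633, 1596, 430, 2106]
After projecting period 2:
Births: 633 × 0.373 = 236  |  1596 × 0.472 = 753 → 989
Band 2: 879 × 0.959 = 843
Band 3: 633 × 0.967 = 612
Band 4: 1596 × 0.95 = 1516
Band 5: 430 × 0.932 + 2106 × 0.363 = 401 + 764 = 1165
Net migration: Band 4 − 102 → 1414
End of period: [989, 843, 612, 1414, 1165]
After projecting period 3:
Births: 843 × 0.373 = 314  |  612 × 0.472 = 289 → 603
Band 2: 989 × 0.959 = 948
Band 3: 843 × 0.967 = 815
Band 4: 612 × 0.95 = 581
Band 5: 1414 × 0.932 + 1165 × 0.363 = 1318 + 423 = 1741
Net migration: Band 4 − 102 → 479
End of period: [603, 948, 815, 479, 1741]
After projecting period 4:
Births: 948 × 0.373 = 354  |  815 × 0.472 = 385 → 739
Band 2: 603 × 0.959 = 578
Band 3: 948 × 0.967 = 917
Band 4: 815 × 0.95 = 774
Band 5: 479 × 0.932 + 1741 × 0.363 = 446 + 632 = 1078
Net migration: Band 4 − 102 → 672
End of period: [739, 578, 917, 672, 1078]
Total after period 4: 739 + 578 + 917 + 672 + 1078 = 3984

3984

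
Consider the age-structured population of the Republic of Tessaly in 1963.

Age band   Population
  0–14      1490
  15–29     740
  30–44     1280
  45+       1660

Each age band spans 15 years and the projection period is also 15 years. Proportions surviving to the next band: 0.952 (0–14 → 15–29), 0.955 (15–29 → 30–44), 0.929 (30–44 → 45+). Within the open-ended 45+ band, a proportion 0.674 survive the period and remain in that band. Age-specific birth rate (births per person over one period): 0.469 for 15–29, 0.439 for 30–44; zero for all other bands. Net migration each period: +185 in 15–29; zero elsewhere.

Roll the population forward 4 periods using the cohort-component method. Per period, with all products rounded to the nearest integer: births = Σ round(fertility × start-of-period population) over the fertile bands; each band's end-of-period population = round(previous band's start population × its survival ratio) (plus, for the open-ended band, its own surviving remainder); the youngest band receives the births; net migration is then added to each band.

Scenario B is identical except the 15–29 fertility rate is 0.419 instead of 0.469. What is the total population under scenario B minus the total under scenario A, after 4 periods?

-275

(Bands numbered youngest = 1 to oldest = 4.)
Period 1:
Births: 740 × 0.469 = 347, 1280 × 0.439 = 562 — total 909
Band 2: 1490 × 0.952 = 1418
Band 3: 740 × 0.955 = 707
Band 4: 1280 × 0.929 + 1660 × 0.674 = 1189 + 1119 = 2308
Net migration: Band 2 + 185 → 1603
Population now: 0–14=909, 15–29=1603, 30–44=707, 45+=2308
Period 2:
Births: 1603 × 0.469 = 752, 707 × 0.439 = 310 — total 1062
Band 2: 909 × 0.952 = 865
Band 3: 1603 × 0.955 = 1531
Band 4: 707 × 0.929 + 2308 × 0.674 = 657 + 1556 = 2213
Net migration: Band 2 + 185 → 1050
Population now: 0–14=1062, 15–29=1050, 30–44=1531, 45+=2213
Period 3:
Births: 1050 × 0.469 = 492, 1531 × 0.439 = 672 — total 1164
Band 2: 1062 × 0.952 = 1011
Band 3: 1050 × 0.955 = 1003
Band 4: 1531 × 0.929 + 2213 × 0.674 = 1422 + 1492 = 2914
Net migration: Band 2 + 185 → 1196
Population now: 0–14=1164, 15–29=1196, 30–44=1003, 45+=2914
Period 4:
Births: 1196 × 0.469 = 561, 1003 × 0.439 = 440 — total 1001
Band 2: 1164 × 0.952 = 1108
Band 3: 1196 × 0.955 = 1142
Band 4: 1003 × 0.929 + 2914 × 0.674 = 932 + 1964 = 2896
Net migration: Band 2 + 185 → 1293
Population now: 0–14=1001, 15–29=1293, 30–44=1142, 45+=2896
Scenario A total after 4 periods: 6332
Scenario B projection —
Period 1:
Births: 740 × 0.419 = 310, 1280 × 0.439 = 562 — total 872
Band 2: 1490 × 0.952 = 1418
Band 3: 740 × 0.955 = 707
Band 4: 1280 × 0.929 + 1660 × 0.674 = 1189 + 1119 = 2308
Net migration: Band 2 + 185 → 1603
Population now: 0–14=872, 15–29=1603, 30–44=707, 45+=2308
Period 2:
Births: 1603 × 0.419 = 672, 707 × 0.439 = 310 — total 982
Band 2: 872 × 0.952 = 830
Band 3: 1603 × 0.955 = 1531
Band 4: 707 × 0.929 + 2308 × 0.674 = 657 + 1556 = 2213
Net migration: Band 2 + 185 → 1015
Population now: 0–14=982, 15–29=1015, 30–44=1531, 45+=2213
Period 3:
Births: 1015 × 0.419 = 425, 1531 × 0.439 = 672 — total 1097
Band 2: 982 × 0.952 = 935
Band 3: 1015 × 0.955 = 969
Band 4: 1531 × 0.929 + 2213 × 0.674 = 1422 + 1492 = 2914
Net migration: Band 2 + 185 → 1120
Population now: 0–14=1097, 15–29=1120, 30–44=969, 45+=2914
Period 4:
Births: 1120 × 0.419 = 469, 969 × 0.439 = 425 — total 894
Band 2: 1097 × 0.952 = 1044
Band 3: 1120 × 0.955 = 1070
Band 4: 969 × 0.929 + 2914 × 0.674 = 900 + 1964 = 2864
Net migration: Band 2 + 185 → 1229
Population now: 0–14=894, 15–29=1229, 30–44=1070, 45+=2864
Scenario B total after 4 periods: 6057
Difference B − A = 6057 − 6332 = -275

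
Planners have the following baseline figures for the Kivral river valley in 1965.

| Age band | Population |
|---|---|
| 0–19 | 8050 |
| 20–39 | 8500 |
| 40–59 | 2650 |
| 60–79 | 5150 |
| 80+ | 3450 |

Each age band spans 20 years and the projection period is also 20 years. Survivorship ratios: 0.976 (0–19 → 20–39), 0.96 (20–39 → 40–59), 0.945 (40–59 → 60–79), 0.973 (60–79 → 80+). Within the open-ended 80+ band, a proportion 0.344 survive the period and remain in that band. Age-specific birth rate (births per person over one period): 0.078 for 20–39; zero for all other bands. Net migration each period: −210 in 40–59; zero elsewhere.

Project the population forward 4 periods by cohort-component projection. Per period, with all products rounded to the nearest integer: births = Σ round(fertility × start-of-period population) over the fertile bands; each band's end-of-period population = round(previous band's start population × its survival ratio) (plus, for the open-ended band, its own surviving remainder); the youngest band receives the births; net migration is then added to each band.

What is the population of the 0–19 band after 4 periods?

47

Call the groups 1 to 5, youngest first.
Period 1:
Births: 8500 × 0.078 = 663
Group 2: 8050 × 0.976 = 7857
Group 3: 8500 × 0.96 = 8160
Group 4: 2650 × 0.945 = 2504
Group 5: 5150 × 0.973 + 3450 × 0.344 = 5011 + 1187 = 6198
Net migration: Group 3 − 210 → 7950
Population now: 0–19=663, 20–39=7857, 40–59=7950, 60–79=2504, 80+=6198
Period 2:
Births: 7857 × 0.078 = 613
Group 2: 663 × 0.976 = 647
Group 3: 7857 × 0.96 = 7543
Group 4: 7950 × 0.945 = 7513
Group 5: 2504 × 0.973 + 6198 × 0.344 = 2436 + 2132 = 4568
Net migration: Group 3 − 210 → 7333
Population now: 0–19=613, 20–39=647, 40–59=7333, 60–79=7513, 80+=4568
Period 3:
Births: 647 × 0.078 = 50
Group 2: 613 × 0.976 = 598
Group 3: 647 × 0.96 = 621
Group 4: 7333 × 0.945 = 6930
Group 5: 7513 × 0.973 + 4568 × 0.344 = 7310 + 1571 = 8881
Net migration: Group 3 − 210 → 411
Population now: 0–19=50, 20–39=598, 40–59=411, 60–79=6930, 80+=8881
Period 4:
Births: 598 × 0.078 = 47
Group 2: 50 × 0.976 = 49
Group 3: 598 × 0.96 = 574
Group 4: 411 × 0.945 = 388
Group 5: 6930 × 0.973 + 8881 × 0.344 = 6743 + 3055 = 9798
Net migration: Group 3 − 210 → 364
Population now: 0–19=47, 20–39=49, 40–59=364, 60–79=388, 80+=9798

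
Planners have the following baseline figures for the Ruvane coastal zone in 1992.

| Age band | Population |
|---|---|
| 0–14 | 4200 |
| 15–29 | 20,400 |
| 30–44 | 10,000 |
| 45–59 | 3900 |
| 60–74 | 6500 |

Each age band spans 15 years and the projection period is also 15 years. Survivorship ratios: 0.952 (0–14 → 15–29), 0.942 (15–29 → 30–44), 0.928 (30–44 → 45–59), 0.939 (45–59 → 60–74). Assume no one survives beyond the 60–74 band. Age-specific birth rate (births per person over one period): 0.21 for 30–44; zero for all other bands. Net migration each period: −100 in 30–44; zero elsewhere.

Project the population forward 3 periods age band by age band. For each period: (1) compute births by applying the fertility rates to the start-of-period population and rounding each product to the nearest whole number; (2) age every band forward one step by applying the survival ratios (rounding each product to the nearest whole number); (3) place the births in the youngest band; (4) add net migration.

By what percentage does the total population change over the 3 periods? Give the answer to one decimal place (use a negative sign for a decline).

-41.3

Numbering the bands 1..5 from youngest to oldest:
— Period 1 —
Births: 10000 * 0.21 = 2100
Band 2: 4200 * 0.952 = 3998
Band 3: 20400 * 0.942 = 19217
Band 4: 10000 * 0.928 = 9280
Band 5: 3900 * 0.939 = 3662
Net migration: Band 3 − 100 → 19117
Giving 2100 / 3998 / 19117 / 9280 / 3662.
— Period 2 —
Births: 19117 * 0.21 = 4015
Band 2: 2100 * 0.952 = 1999
Band 3: 3998 * 0.942 = 3766
Band 4: 19117 * 0.928 = 17741
Band 5: 9280 * 0.939 = 8714
Net migration: Band 3 − 100 → 3666
Giving 4015 / 1999 / 3666 / 17741 / 8714.
— Period 3 —
Births: 3666 * 0.21 = 770
Band 2: 4015 * 0.952 = 3822
Band 3: 1999 * 0.942 = 1883
Band 4: 3666 * 0.928 = 3402
Band 5: 17741 * 0.939 = 16659
Net migration: Band 3 − 100 → 1783
Giving 770 / 3822 / 1783 / 3402 / 16659.
Total: 45000 → 26436; change = -18564; percentage change = -41.3%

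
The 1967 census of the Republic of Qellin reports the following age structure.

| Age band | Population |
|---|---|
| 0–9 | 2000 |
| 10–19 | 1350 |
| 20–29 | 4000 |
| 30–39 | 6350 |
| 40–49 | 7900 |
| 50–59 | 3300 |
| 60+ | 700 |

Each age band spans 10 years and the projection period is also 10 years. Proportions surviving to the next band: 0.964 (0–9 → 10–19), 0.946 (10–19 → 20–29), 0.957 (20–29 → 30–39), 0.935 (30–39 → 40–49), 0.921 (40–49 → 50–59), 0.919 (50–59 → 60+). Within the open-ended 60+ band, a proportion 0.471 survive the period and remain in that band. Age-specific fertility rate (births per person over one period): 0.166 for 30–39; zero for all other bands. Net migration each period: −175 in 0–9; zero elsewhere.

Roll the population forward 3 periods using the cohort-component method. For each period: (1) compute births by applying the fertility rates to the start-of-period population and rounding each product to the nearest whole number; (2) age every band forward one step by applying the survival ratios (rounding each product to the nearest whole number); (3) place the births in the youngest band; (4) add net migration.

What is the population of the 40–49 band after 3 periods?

Period 1:
Births: 6350 × 0.166 = 1054
10–19: 2000 × 0.964 = 1928
20–29: 1350 × 0.946 = 1277
30–39: 4000 × 0.957 = 3828
40–49: 6350 × 0.935 = 5937
50–59: 7900 × 0.921 = 7276
60+: 3300 × 0.919 + 700 × 0.471 = 3033 + 330 = 3363
Net migration: 0–9 − 175 → 879
Population now: 0–9=879, 10–19=1928, 20–29=1277, 30–39=3828, 40–49=5937, 50–59=7276, 60+=3363
Period 2:
Births: 3828 × 0.166 = 635
10–19: 879 × 0.964 = 847
20–29: 1928 × 0.946 = 1824
30–39: 1277 × 0.957 = 1222
40–49: 3828 × 0.935 = 3579
50–59: 5937 × 0.921 = 5468
60+: 7276 × 0.919 + 3363 × 0.471 = 6687 + 1584 = 8271
Net migration: 0–9 − 175 → 460
Population now: 0–9=460, 10–19=847, 20–29=1824, 30–39=1222, 40–49=3579, 50–59=5468, 60+=8271
Period 3:
Births: 1222 × 0.166 = 203
10–19: 460 × 0.964 = 443
20–29: 847 × 0.946 = 801
30–39: 1824 × 0.957 = 1746
40–49: 1222 × 0.935 = 1143
50–59: 3579 × 0.921 = 3296
60+: 5468 × 0.919 + 8271 × 0.471 = 5025 + 3896 = 8921
Net migration: 0–9 − 175 → 28
Population now: 0–9=28, 10–19=443, 20–29=801, 30–39=1746, 40–49=1143, 50–59=3296, 60+=8921

1143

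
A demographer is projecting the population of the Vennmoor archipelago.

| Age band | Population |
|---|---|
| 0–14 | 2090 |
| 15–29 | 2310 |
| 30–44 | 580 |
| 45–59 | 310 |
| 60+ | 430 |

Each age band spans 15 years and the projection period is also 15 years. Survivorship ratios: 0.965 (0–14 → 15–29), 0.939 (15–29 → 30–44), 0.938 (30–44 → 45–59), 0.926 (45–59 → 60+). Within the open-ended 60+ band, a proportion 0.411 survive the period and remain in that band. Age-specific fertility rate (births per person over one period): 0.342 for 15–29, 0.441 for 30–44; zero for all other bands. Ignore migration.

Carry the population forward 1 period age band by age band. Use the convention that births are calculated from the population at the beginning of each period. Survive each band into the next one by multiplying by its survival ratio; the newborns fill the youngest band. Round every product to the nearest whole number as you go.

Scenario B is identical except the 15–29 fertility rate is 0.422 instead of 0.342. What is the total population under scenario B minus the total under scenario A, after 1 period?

Let group 1 be 0–14 through group 5 = 60+.
Period 1.
Births: 2310 * 0.342 = 790, 580 * 0.441 = 256 → 1046
Group 2: 2090 * 0.965 = 2017
Group 3: 2310 * 0.939 = 2169
Group 4: 580 * 0.938 = 544
Group 5: 310 * 0.926 + 430 * 0.411 = 287 + 177 = 464
Giving 1046 / 2017 / 2169 / 544 / 464.
Scenario A total after 1 period: 6240
Scenario B projection —
Period 1.
Births: 2310 * 0.422 = 975, 580 * 0.441 = 256 → 1231
Group 2: 2090 * 0.965 = 2017
Group 3: 2310 * 0.939 = 2169
Group 4: 580 * 0.938 = 544
Group 5: 310 * 0.926 + 430 * 0.411 = 287 + 177 = 464
Giving 1231 / 2017 / 2169 / 544 / 464.
Scenario B total after 1 period: 6425
Difference B − A = 6425 − 6240 = 185

185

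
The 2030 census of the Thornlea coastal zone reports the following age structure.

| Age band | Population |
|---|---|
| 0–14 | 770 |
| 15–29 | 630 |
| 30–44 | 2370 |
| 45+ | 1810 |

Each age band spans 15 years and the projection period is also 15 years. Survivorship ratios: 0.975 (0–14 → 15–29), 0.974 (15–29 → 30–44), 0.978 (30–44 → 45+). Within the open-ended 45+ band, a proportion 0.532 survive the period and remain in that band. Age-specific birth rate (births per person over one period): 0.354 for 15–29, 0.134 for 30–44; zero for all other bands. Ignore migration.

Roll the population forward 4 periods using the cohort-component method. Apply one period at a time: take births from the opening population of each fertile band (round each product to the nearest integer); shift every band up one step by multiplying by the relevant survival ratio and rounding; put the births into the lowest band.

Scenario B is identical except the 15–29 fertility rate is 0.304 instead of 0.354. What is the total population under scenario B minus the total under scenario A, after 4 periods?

-132

— Period 1 —
Births: 630 * 0.354 = 223  |  2370 * 0.134 = 318 → total 541
15–29: 770 * 0.975 = 751
30–44: 630 * 0.974 = 614
45+: 2370 * 0.978 + 1810 * 0.532 = 2318 + 963 = 3281
End of period: [541, 751, 614, 3281]
— Period 2 —
Births: 751 * 0.354 = 266  |  614 * 0.134 = 82 → total 348
15–29: 541 * 0.975 = 527
30–44: 751 * 0.974 = 731
45+: 614 * 0.978 + 3281 * 0.532 = 600 + 1745 = 2345
End of period: [348, 527, 731, 2345]
— Period 3 —
Births: 527 * 0.354 = 187  |  731 * 0.134 = 98 → total 285
15–29: 348 * 0.975 = 339
30–44: 527 * 0.974 = 513
45+: 731 * 0.978 + 2345 * 0.532 = 715 + 1248 = 1963
End of period: [285, 339, 513, 1963]
— Period 4 —
Births: 339 * 0.354 = 120  |  513 * 0.134 = 69 → total 189
15–29: 285 * 0.975 = 278
30–44: 339 * 0.974 = 330
45+: 513 * 0.978 + 1963 * 0.532 = 502 + 1044 = 1546
End of period: [189, 278, 330, 1546]
Scenario A total after 4 periods: 2343
Scenario B projection —
— Period 1 —
Births: 630 * 0.304 = 192  |  2370 * 0.134 = 318 → total 510
15–29: 770 * 0.975 = 751
30–44: 630 * 0.974 = 614
45+: 2370 * 0.978 + 1810 * 0.532 = 2318 + 963 = 3281
End of period: [510, 751, 614, 3281]
— Period 2 —
Births: 751 * 0.304 = 228  |  614 * 0.134 = 82 → total 310
15–29: 510 * 0.975 = 497
30–44: 751 * 0.974 = 731
45+: 614 * 0.978 + 3281 * 0.532 = 600 + 1745 = 2345
End of period: [310, 497, 731, 2345]
— Period 3 —
Births: 497 * 0.304 = 151  |  731 * 0.134 = 98 → total 249
15–29: 310 * 0.975 = 302
30–44: 497 * 0.974 = 484
45+: 731 * 0.978 + 2345 * 0.532 = 715 + 1248 = 1963
End of period: [249, 302, 484, 1963]
— Period 4 —
Births: 302 * 0.304 = 92  |  484 * 0.134 = 65 → total 157
15–29: 249 * 0.975 = 243
30–44: 302 * 0.974 = 294
45+: 484 * 0.978 + 1963 * 0.532 = 473 + 1044 = 1517
End of period: [157, 243, 294, 1517]
Scenario B total after 4 periods: 2211
Difference B − A = 2211 − 2343 = -132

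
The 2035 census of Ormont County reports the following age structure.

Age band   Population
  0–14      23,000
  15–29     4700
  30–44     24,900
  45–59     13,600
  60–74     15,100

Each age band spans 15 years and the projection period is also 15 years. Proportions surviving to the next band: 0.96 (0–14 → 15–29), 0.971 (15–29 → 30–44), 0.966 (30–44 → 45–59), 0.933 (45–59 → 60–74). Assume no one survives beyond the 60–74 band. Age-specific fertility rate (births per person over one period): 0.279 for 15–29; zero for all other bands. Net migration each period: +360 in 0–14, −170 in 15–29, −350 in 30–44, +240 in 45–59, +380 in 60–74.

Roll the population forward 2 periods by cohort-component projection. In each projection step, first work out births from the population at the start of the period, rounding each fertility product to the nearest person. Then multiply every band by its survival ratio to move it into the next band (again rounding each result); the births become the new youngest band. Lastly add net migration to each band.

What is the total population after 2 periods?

56188

After projecting period 1:
Births: 4700 × 0.279 = 1311
15–29: 23000 × 0.96 = 22080
30–44: 4700 × 0.971 = 4564
45–59: 24900 × 0.966 = 24053
60–74: 13600 × 0.933 = 12689
Net migration: 0–14 + 360 → 1671; 15–29 − 170 → 21910; 30–44 − 350 → 4214; 45–59 + 240 → 24293; 60–74 + 380 → 13069
→ [1671, 21910, 4214, 24293, 13069]
After projecting period 2:
Births: 21910 × 0.279 = 6113
15–29: 1671 × 0.96 = 1604
30–44: 21910 × 0.971 = 21275
45–59: 4214 × 0.966 = 4071
60–74: 24293 × 0.933 = 22665
Net migration: 0–14 + 360 → 6473; 15–29 − 170 → 1434; 30–44 − 350 → 20925; 45–59 + 240 → 4311; 60–74 + 380 → 23045
→ [6473, 1434, 20925, 4311, 23045]
Total after period 2: 6473 + 1434 + 20925 + 4311 + 23045 = 56188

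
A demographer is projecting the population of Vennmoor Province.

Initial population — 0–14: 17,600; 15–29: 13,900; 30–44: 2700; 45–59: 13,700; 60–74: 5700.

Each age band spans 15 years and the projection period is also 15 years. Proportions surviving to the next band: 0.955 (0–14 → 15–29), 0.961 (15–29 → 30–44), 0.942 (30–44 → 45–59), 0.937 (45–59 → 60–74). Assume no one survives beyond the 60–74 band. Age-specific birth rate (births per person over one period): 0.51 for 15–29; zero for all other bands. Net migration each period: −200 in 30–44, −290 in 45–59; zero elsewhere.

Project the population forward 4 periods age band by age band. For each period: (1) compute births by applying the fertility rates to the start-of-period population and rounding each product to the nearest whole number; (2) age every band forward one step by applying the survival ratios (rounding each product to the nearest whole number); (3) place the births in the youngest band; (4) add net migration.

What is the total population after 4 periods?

34599

Call the bands 1 to 5, youngest first.
Period 1.
Births: 13900 * 0.51 = 7089
Band 2: 17600 * 0.955 = 16808
Band 3: 13900 * 0.961 = 13358
Band 4: 2700 * 0.942 = 2543
Band 5: 13700 * 0.937 = 12837
Net migration: Band 3 − 200 → 13158; Band 4 − 290 → 2253
Population now: 0–14=7089, 15–29=16808, 30–44=13158, 45–59=2253, 60–74=12837
Period 2.
Births: 16808 * 0.51 = 8572
Band 2: 7089 * 0.955 = 6770
Band 3: 16808 * 0.961 = 16152
Band 4: 13158 * 0.942 = 12395
Band 5: 2253 * 0.937 = 2111
Net migration: Band 3 − 200 → 15952; Band 4 − 290 → 12105
Population now: 0–14=8572, 15–29=6770, 30–44=15952, 45–59=12105, 60–74=2111
Period 3.
Births: 6770 * 0.51 = 3453
Band 2: 8572 * 0.955 = 8186
Band 3: 6770 * 0.961 = 6506
Band 4: 15952 * 0.942 = 15027
Band 5: 12105 * 0.937 = 11342
Net migration: Band 3 − 200 → 6306; Band 4 − 290 → 14737
Population now: 0–14=3453, 15–29=8186, 30–44=6306, 45–59=14737, 60–74=11342
Period 4.
Births: 8186 * 0.51 = 4175
Band 2: 3453 * 0.955 = 3298
Band 3: 8186 * 0.961 = 7867
Band 4: 6306 * 0.942 = 5940
Band 5: 14737 * 0.937 = 13809
Net migration: Band 3 − 200 → 7667; Band 4 − 290 → 5650
Population now: 0–14=4175, 15–29=3298, 30–44=7667, 45–59=5650, 60–74=13809
Total after period 4: 4175 + 3298 + 7667 + 5650 + 13809 = 34599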